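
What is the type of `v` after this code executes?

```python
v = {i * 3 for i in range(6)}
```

A set comprehension {expr for x in iterable} produces a set

set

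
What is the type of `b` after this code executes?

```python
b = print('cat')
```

print() returns None

NoneType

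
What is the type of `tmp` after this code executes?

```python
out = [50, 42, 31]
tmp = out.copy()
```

list.copy() returns list

list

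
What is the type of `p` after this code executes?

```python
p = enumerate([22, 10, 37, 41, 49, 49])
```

enumerate() returns an enumerate iterator object

enumerate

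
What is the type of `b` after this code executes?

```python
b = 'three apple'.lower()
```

str.lower() returns str

str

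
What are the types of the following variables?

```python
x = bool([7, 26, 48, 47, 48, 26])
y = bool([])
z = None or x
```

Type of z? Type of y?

None or <bool> returns the bool; bool() returns bool

bool, bool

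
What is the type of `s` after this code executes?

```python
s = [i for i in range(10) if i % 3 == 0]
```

A list comprehension [...] produces a list

list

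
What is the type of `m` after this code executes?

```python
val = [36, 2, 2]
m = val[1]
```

Indexing a list of ints returns int (val[1] = 2)

int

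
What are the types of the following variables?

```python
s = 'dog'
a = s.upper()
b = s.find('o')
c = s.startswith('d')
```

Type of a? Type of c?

str.upper() returns str; str.startswith() returns bool

str, bool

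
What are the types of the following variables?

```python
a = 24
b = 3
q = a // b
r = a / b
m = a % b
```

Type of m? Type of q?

int % int returns int; int // int returns int

int, int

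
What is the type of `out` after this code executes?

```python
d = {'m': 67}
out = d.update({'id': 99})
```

dict.update() returns None

NoneType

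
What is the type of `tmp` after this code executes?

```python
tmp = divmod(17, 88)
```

divmod() returns a tuple (quotient, remainder)

tuple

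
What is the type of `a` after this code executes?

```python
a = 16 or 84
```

'or' returns the first truthy value (16, which is int)

int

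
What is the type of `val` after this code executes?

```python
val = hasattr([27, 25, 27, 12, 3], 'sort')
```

hasattr() returns bool

bool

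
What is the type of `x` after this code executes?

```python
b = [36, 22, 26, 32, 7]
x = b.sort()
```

list.sort() returns None (sorts in place)

NoneType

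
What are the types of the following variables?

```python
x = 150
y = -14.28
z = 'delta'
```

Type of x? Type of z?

x is int; z is str

int, str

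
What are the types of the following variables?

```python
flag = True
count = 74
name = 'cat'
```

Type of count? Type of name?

count is int; name is str

int, str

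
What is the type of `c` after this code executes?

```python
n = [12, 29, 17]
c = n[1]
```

Indexing a list of ints returns int (n[1] = 29)

int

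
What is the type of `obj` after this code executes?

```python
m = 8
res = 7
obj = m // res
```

int // int returns int (8 // 7 = 1)

int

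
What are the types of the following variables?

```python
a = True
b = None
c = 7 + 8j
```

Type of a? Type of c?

a is bool; c is complex

bool, complex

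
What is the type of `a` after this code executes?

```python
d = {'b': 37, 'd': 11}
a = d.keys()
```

.keys() returns a dict_keys view object

dict_keys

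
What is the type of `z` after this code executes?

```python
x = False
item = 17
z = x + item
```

bool + int returns int (False is 0, so 0 + 17 = 17)

int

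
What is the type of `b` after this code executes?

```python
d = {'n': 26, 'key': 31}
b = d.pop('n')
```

dict.pop() returns the value (int)

int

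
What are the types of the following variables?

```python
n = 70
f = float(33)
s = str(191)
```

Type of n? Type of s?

n is int; s is str

int, str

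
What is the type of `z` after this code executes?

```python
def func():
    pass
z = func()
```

A function with no return statement returns None

NoneType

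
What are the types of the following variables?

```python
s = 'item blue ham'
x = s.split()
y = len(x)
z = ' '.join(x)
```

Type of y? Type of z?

len() returns int; str.join() returns str

int, str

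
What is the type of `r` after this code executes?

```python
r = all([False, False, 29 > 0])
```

all() returns bool

bool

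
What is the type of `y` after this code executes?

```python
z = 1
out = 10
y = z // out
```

int // int returns int (1 // 10 = 0)

int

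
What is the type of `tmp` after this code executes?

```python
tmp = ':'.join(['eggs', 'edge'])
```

str.join() returns str

str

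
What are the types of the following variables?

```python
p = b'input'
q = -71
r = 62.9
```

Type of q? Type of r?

q is int; r is float

int, float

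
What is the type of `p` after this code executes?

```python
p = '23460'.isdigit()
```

str.isdigit() returns bool

bool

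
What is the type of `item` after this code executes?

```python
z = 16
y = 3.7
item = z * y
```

int * float returns float (16 * 3.7 = 59.2)

float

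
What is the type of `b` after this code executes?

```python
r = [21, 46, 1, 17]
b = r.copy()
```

list.copy() returns list

list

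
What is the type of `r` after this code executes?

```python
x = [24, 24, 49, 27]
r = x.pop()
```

list.pop() returns the popped element (int here)

int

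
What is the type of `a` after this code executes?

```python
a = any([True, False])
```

any() returns bool

bool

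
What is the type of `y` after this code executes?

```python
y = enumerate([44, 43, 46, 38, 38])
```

enumerate() returns an enumerate iterator object

enumerate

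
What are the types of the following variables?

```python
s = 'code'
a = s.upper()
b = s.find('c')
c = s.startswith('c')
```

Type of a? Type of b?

str.upper() returns str; str.find() returns int

str, int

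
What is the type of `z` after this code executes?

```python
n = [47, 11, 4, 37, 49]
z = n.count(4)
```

list.count() returns int

int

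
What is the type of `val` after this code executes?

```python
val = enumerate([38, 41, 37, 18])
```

enumerate() returns an enumerate iterator object

enumerate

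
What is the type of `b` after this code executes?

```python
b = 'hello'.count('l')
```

str.count() returns int

int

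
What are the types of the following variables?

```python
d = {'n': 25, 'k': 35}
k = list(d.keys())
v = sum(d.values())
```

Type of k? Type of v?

list(...) returns list; sum of int values returns int

list, int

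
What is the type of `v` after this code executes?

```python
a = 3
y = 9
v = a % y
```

int % int returns int (3 % 9 = 3)

int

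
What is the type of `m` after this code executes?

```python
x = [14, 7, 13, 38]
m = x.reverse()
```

list.reverse() returns None

NoneType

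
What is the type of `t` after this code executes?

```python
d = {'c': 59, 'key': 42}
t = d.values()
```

.values() returns a dict_values view object

dict_values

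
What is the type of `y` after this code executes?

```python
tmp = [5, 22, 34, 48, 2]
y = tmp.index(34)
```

list.index() returns int

int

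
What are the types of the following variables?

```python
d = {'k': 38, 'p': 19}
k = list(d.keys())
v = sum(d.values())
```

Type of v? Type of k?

sum of int values returns int; list(...) returns list

int, list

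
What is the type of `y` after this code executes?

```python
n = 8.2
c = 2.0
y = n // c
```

float // float returns float (floor division preserves float type)

float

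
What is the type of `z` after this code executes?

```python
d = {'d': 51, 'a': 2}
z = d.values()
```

.values() returns a dict_values view object

dict_values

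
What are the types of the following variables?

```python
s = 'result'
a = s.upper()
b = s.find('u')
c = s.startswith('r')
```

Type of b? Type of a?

str.find() returns int; str.upper() returns str

int, str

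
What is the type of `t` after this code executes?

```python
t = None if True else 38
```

Ternary: condition is True, if branch (None) taken → NoneType

NoneType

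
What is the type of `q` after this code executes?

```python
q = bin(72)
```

bin() returns str representation

str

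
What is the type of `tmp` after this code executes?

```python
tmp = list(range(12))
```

list(range(...)) returns list

list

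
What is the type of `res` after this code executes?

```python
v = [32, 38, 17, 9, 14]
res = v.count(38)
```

list.count() returns int

int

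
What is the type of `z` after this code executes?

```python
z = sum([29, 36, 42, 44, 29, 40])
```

sum() of ints returns int

int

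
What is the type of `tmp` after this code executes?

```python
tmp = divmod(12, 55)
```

divmod() returns a tuple (quotient, remainder)

tuple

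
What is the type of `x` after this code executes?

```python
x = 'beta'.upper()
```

str.upper() returns str

str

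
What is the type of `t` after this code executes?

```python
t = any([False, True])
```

any() returns bool

bool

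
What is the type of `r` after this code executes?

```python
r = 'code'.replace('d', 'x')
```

str.replace() returns str

str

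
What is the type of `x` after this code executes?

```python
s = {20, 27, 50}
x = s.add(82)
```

set.add() returns None (mutates in place)

NoneType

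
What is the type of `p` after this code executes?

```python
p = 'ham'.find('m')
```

str.find() returns int (index, or -1)

int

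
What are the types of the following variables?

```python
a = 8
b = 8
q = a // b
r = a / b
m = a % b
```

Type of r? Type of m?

int / int returns float; int % int returns int

float, int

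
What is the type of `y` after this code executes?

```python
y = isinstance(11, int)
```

isinstance() returns bool

bool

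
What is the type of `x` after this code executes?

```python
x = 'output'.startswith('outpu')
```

str.startswith() returns bool

bool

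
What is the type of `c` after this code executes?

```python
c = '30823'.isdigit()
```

str.isdigit() returns bool

bool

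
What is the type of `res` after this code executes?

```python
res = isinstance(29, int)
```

isinstance() returns bool

bool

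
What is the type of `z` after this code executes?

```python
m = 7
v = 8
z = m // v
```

int // int returns int (7 // 8 = 0)

int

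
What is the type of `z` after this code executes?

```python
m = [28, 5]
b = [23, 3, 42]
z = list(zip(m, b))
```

list(zip(...)) returns a list of tuples

list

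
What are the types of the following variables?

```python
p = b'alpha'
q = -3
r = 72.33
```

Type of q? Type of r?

q is int; r is float

int, float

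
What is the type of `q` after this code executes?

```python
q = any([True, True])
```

any() returns bool

bool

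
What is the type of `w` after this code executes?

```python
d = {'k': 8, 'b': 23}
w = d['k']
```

Accessing dict[str, int] with key 'k' returns int value 8

int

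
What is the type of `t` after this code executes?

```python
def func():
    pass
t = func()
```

A function with no return statement returns None

NoneType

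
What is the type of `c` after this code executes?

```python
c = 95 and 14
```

'and' returns the last value when all truthy (14, which is int)

int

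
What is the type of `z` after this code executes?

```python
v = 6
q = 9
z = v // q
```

int // int returns int (6 // 9 = 0)

int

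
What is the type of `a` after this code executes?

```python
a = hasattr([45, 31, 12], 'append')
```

hasattr() returns bool

bool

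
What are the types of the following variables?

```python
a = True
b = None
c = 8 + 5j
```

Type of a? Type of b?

a is bool; b is NoneType

bool, NoneType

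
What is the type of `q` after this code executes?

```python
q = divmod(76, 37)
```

divmod() returns a tuple (quotient, remainder)

tuple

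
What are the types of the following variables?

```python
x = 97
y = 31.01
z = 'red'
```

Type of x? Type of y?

x is int; y is float

int, float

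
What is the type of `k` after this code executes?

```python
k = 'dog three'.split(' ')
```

str.split() returns list

list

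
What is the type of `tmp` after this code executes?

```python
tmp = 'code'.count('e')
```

str.count() returns int

int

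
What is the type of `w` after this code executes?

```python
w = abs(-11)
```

abs() of int returns int

int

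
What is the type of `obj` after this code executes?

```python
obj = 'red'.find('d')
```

str.find() returns int (index, or -1)

int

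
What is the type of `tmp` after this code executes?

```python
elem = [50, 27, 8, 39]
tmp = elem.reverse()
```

list.reverse() returns None

NoneType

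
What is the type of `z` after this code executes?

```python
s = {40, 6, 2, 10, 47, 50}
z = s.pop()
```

Popping from a set of ints returns int

int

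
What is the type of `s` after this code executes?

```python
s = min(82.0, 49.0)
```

min() of floats returns float

float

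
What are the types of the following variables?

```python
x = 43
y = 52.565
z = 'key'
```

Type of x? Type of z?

x is int; z is str

int, str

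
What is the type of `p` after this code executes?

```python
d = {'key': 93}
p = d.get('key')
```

dict.get() returns the value (int) when key is found

int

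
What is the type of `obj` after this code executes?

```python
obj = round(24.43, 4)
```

round() with ndigits arg returns float

float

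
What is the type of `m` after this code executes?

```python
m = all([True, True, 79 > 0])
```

all() returns bool

bool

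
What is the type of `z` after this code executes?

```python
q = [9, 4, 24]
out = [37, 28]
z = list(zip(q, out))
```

list(zip(...)) returns a list of tuples

list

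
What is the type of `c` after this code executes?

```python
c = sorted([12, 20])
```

sorted() always returns list

list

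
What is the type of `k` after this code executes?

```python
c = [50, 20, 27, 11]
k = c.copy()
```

list.copy() returns list

list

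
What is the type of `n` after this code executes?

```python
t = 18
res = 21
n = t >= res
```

Comparison operators return bool

bool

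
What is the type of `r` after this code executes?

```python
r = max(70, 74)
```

max() of ints returns int

int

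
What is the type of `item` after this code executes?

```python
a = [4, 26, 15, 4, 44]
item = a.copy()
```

list.copy() returns list

list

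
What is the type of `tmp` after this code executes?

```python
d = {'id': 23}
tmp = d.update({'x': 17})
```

dict.update() returns None

NoneType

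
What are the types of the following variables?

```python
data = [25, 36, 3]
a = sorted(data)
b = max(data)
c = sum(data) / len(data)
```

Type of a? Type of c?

sorted() returns list; int / int returns float

list, float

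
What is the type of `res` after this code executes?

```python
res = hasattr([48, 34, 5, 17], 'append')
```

hasattr() returns bool

bool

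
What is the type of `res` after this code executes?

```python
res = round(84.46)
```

round() with no ndigits arg returns int

int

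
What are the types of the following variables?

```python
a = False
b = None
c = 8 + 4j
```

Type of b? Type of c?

b is NoneType; c is complex

NoneType, complex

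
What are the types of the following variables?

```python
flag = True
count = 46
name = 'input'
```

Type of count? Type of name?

count is int; name is str

int, str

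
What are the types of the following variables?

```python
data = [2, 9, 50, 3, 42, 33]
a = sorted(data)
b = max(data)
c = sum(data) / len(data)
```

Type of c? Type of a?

int / int returns float; sorted() returns list

float, list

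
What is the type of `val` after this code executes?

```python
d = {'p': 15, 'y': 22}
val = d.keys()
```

.keys() returns a dict_keys view object

dict_keys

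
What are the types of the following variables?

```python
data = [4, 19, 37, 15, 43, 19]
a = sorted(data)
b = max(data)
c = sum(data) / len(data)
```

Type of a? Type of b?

sorted() returns list; max of ints returns int

list, int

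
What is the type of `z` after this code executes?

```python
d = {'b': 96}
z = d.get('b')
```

dict.get() returns the value (int) when key is found

int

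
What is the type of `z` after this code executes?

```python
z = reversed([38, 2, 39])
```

reversed() on a list returns a list_reverseiterator

list_reverseiterator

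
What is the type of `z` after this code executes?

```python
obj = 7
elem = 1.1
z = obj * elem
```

int * float returns float (7 * 1.1 = 7.7)

float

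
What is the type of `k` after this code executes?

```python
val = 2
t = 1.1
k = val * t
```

int * float returns float (2 * 1.1 = 2.2)

float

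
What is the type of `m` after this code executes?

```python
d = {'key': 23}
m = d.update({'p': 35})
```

dict.update() returns None

NoneType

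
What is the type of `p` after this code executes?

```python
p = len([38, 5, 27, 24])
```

len() always returns int

int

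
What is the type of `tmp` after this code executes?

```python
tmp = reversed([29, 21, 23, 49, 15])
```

reversed() on a list returns a list_reverseiterator

list_reverseiterator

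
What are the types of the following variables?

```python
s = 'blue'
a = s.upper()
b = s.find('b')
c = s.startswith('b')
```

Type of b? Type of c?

str.find() returns int; str.startswith() returns bool

int, bool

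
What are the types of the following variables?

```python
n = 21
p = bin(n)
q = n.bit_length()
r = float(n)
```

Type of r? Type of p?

float() returns float; bin() returns str

float, str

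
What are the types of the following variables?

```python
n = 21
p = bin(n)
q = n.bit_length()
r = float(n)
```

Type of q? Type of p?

int.bit_length() returns int; bin() returns str

int, str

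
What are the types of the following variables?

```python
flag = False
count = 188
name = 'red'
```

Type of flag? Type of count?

flag is bool; count is int

bool, int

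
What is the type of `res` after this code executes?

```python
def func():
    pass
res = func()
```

A function with no return statement returns None

NoneType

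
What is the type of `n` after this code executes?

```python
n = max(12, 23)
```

max() of ints returns int

int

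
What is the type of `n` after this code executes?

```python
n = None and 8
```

'and' returns first falsy value (None)

NoneType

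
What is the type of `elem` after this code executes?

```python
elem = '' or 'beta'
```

'or' returns first truthy value ('beta', which is str)

str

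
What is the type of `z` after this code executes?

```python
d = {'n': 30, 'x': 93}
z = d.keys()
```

.keys() returns a dict_keys view object

dict_keys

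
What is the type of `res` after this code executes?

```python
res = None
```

None has type NoneType

NoneType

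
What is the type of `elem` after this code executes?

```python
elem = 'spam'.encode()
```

str.encode() returns bytes

bytes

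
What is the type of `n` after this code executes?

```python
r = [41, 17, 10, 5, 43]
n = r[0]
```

Indexing a list of ints returns int (r[0] = 41)

int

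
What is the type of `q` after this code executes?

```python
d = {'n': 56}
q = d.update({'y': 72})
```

dict.update() returns None

NoneType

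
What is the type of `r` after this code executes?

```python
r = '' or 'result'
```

'or' returns first truthy value ('result', which is str)

str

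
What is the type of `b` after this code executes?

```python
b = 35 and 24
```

'and' returns the last value when all truthy (24, which is int)

int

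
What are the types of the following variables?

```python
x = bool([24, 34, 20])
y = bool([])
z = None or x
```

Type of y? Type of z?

bool() returns bool; None or <bool> returns the bool

bool, bool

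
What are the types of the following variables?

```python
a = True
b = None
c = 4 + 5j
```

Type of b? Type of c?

b is NoneType; c is complex

NoneType, complex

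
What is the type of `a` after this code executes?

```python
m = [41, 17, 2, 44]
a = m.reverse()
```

list.reverse() returns None

NoneType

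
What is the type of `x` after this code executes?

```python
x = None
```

None has type NoneType

NoneType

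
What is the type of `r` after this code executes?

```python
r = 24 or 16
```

'or' returns the first truthy value (24, which is int)

int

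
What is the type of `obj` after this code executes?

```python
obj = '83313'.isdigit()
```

str.isdigit() returns bool

bool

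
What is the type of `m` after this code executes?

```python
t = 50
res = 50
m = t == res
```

Equality comparison returns bool

bool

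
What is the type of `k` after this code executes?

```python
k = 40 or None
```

'or' returns first truthy value (40, int)

int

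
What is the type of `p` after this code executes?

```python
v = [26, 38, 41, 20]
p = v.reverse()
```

list.reverse() returns None

NoneType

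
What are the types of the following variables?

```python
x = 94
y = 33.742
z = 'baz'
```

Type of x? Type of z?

x is int; z is str

int, str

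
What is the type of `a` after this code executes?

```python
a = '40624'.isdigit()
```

str.isdigit() returns bool

bool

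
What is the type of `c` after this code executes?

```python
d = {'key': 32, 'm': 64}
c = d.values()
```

.values() returns a dict_values view object

dict_values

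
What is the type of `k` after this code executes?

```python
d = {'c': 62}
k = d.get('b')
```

dict.get() returns None when key 'b' is not found and no default given

NoneType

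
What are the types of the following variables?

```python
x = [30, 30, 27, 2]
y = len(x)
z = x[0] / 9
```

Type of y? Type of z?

len() returns int; int / int returns float

int, float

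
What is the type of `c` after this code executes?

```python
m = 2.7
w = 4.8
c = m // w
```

float // float returns float (floor division preserves float type)

float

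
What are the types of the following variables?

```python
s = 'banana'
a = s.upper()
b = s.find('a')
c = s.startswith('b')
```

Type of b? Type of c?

str.find() returns int; str.startswith() returns bool

int, bool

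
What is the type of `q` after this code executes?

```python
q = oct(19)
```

oct() returns str representation

str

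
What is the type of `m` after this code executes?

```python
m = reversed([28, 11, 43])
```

reversed() on a list returns a list_reverseiterator

list_reverseiterator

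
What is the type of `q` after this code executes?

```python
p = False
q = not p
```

'not' always returns bool

bool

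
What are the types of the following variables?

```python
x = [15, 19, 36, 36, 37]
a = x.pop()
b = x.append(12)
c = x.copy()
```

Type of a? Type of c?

list.pop() returns the element (int); list.copy() returns list

int, list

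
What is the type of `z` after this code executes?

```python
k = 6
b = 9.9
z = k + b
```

int + float returns float (6 + 9.9 = 15.9)

float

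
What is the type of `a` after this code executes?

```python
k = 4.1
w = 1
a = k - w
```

float - int returns float (4.1 - 1 = 3.1)

float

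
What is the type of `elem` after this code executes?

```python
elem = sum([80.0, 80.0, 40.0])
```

sum() of floats returns float

float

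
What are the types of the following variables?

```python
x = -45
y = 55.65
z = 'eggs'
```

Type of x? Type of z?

x is int; z is str

int, str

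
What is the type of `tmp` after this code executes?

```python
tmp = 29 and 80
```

'and' returns the last value when all truthy (80, which is int)

int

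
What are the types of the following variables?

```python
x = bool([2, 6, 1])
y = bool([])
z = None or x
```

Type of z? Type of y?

None or <bool> returns the bool; bool() returns bool

bool, bool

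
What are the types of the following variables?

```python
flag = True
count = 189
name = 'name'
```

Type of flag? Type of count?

flag is bool; count is int

bool, int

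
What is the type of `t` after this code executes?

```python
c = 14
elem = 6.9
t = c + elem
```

int + float returns float (14 + 6.9 = 20.9)

float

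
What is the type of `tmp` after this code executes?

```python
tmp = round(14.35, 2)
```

round() with ndigits arg returns float

float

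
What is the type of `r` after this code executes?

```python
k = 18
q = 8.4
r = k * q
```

int * float returns float (18 * 8.4 = 151.2)

float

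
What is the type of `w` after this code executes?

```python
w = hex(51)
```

hex() returns str representation

str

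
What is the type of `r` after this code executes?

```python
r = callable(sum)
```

callable() returns bool

bool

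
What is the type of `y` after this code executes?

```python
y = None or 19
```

'or' with None returns the other value (19, int)

int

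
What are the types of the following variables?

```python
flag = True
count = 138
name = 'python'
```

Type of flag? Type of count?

flag is bool; count is int

bool, int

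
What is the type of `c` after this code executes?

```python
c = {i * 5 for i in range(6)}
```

A set comprehension {expr for x in iterable} produces a set

set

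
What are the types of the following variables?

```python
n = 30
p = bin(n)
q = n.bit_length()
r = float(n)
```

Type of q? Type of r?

int.bit_length() returns int; float() returns float

int, float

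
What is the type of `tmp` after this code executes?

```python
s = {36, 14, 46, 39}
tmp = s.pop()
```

Popping from a set of ints returns int

int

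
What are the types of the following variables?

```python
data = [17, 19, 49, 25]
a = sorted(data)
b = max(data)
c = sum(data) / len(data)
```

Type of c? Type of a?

int / int returns float; sorted() returns list

float, list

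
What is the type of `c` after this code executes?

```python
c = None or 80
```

'or' with None returns the other value (80, int)

int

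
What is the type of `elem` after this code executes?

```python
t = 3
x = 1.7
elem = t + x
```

int + float returns float (3 + 1.7 = 4.7)

float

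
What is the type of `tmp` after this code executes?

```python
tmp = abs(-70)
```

abs() of int returns int

int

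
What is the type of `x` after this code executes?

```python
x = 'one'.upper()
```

str.upper() returns str

str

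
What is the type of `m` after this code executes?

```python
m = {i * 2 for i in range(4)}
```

A set comprehension {expr for x in iterable} produces a set

set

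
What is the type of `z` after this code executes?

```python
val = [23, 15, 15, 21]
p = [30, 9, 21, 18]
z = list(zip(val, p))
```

list(zip(...)) returns a list of tuples

list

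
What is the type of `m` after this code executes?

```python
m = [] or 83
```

'or' returns first truthy value (83, which is int)

int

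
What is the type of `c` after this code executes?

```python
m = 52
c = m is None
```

'is' comparison returns bool

bool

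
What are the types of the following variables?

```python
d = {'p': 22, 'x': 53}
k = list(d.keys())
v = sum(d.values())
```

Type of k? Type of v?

list(...) returns list; sum of int values returns int

list, int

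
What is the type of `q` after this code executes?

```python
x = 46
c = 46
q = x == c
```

Equality comparison returns bool

bool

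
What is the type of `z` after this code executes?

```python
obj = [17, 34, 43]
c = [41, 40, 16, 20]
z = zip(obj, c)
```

zip() returns a zip iterator object

zip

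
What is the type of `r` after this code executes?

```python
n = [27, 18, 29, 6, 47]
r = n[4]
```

Indexing a list of ints returns int (n[4] = 47)

int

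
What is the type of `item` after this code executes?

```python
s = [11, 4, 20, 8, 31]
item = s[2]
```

Indexing a list of ints returns int (s[2] = 20)

int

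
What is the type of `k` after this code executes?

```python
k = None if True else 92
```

Ternary: condition is True, if branch (None) taken → NoneType

NoneType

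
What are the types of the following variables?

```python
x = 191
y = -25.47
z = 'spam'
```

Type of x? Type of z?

x is int; z is str

int, str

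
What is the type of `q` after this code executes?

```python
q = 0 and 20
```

'and' returns the first falsy value (0, which is int)

int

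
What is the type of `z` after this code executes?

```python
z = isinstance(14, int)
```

isinstance() returns bool

bool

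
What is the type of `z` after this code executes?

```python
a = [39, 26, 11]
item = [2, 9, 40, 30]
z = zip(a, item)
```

zip() returns a zip iterator object

zip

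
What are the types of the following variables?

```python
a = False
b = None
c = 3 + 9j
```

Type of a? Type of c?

a is bool; c is complex

bool, complex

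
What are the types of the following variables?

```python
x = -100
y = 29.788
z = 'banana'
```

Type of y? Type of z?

y is float; z is str

float, str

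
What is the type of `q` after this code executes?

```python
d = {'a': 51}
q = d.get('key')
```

dict.get() returns None when key 'key' is not found and no default given

NoneType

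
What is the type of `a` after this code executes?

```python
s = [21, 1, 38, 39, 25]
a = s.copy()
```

list.copy() returns list

list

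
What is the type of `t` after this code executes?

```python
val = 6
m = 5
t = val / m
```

int / int always returns float in Python 3 (6 / 5 = 1.2)

float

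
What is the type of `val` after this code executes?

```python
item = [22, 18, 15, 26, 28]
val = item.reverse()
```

list.reverse() returns None

NoneType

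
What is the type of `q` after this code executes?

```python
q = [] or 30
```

'or' returns first truthy value (30, which is int)

int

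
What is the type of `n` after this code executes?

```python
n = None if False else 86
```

Ternary: condition is False, else branch (86) taken → int

int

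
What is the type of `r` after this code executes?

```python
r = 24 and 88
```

'and' returns the last value when all truthy (88, which is int)

int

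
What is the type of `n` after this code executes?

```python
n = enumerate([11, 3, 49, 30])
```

enumerate() returns an enumerate iterator object

enumerate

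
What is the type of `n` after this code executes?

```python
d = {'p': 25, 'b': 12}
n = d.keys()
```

.keys() returns a dict_keys view object

dict_keys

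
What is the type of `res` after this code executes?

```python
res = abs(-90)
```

abs() of int returns int

int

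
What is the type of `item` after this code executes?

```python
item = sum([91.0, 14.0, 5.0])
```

sum() of floats returns float

float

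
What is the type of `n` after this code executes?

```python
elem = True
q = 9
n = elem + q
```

bool + int returns int (True is 1, so 1 + 9 = 10)

int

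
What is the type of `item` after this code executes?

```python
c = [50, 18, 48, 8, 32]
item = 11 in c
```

'in' operator returns bool

bool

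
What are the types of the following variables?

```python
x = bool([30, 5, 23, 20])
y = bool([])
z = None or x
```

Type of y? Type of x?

bool() returns bool; bool() returns bool

bool, bool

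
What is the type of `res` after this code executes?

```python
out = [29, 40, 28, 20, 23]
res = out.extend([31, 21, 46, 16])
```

list.extend() returns None

NoneType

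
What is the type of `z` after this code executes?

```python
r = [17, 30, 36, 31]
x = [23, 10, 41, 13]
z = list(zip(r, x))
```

list(zip(...)) returns a list of tuples

list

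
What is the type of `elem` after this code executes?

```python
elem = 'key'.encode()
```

str.encode() returns bytes

bytes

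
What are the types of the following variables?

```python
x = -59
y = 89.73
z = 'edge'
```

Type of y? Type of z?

y is float; z is str

float, str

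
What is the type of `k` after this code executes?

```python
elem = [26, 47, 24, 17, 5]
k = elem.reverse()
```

list.reverse() returns None

NoneType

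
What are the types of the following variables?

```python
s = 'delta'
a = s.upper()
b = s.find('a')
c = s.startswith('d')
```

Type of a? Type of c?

str.upper() returns str; str.startswith() returns bool

str, bool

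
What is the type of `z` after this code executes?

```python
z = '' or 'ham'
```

'or' returns first truthy value ('ham', which is str)

str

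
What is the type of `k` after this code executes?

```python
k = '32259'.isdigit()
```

str.isdigit() returns bool

bool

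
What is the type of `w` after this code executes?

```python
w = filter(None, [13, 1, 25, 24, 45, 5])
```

filter() returns a filter iterator object

filter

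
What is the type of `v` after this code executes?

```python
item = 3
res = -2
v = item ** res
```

int ** negative int returns float

float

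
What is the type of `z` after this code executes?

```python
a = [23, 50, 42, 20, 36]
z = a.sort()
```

list.sort() returns None (sorts in place)

NoneType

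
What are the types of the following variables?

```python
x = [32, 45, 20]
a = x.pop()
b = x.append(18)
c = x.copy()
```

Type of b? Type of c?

list.append() returns None; list.copy() returns list

NoneType, list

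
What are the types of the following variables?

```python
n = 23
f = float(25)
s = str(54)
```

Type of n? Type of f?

n is int; f is float

int, float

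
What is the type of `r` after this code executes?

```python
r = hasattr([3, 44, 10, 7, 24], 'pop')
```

hasattr() returns bool

bool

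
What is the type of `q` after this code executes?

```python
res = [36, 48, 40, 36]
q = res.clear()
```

list.clear() returns None

NoneType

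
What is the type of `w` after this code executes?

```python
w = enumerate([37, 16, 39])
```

enumerate() returns an enumerate iterator object

enumerate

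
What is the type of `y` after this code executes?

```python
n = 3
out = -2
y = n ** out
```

int ** negative int returns float

float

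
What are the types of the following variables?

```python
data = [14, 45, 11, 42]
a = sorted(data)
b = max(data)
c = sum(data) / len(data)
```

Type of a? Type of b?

sorted() returns list; max of ints returns int

list, int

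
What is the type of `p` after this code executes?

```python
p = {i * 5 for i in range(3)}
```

A set comprehension {expr for x in iterable} produces a set

set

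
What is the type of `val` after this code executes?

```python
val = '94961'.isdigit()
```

str.isdigit() returns bool

bool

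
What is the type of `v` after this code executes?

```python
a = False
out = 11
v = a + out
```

bool + int returns int (False is 0, so 0 + 11 = 11)

int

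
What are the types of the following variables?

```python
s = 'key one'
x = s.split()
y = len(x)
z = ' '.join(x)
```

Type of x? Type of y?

str.split() returns list; len() returns int

list, int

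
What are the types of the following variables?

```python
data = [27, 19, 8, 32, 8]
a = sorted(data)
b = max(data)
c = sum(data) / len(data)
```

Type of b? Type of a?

max of ints returns int; sorted() returns list

int, list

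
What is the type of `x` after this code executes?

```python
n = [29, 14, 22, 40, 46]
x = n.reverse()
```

list.reverse() returns None

NoneType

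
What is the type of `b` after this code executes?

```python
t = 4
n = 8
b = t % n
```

int % int returns int (4 % 8 = 4)

int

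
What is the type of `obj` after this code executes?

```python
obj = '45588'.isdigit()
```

str.isdigit() returns bool

bool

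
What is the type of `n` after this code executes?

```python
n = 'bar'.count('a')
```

str.count() returns int

int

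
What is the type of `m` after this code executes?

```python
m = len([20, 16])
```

len() always returns int

int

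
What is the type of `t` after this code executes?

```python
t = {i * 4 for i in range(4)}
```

A set comprehension {expr for x in iterable} produces a set

set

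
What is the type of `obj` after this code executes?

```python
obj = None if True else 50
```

Ternary: condition is True, if branch (None) taken → NoneType

NoneType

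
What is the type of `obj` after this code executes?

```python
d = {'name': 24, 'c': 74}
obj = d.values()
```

.values() returns a dict_values view object

dict_values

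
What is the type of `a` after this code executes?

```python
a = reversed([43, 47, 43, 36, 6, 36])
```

reversed() on a list returns a list_reverseiterator

list_reverseiterator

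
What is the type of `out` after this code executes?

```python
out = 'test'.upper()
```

str.upper() returns str

str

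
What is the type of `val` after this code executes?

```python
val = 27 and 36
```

'and' returns the last value when all truthy (36, which is int)

int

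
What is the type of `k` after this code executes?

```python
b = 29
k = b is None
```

'is' comparison returns bool

bool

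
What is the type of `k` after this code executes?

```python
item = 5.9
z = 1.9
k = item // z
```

float // float returns float (floor division preserves float type)

float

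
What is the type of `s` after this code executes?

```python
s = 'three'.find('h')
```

str.find() returns int (index, or -1)

int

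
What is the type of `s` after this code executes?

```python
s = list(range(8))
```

list(range(...)) returns list

list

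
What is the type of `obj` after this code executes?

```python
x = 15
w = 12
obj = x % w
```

int % int returns int (15 % 12 = 3)

int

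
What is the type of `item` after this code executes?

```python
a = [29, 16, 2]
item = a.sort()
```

list.sort() returns None (sorts in place)

NoneType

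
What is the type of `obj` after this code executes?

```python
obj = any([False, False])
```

any() returns bool

bool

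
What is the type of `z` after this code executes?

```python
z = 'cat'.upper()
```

str.upper() returns str

str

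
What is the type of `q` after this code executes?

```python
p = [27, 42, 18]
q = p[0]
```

Indexing a list of ints returns int (p[0] = 27)

int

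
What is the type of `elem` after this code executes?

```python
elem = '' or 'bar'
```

'or' returns first truthy value ('bar', which is str)

str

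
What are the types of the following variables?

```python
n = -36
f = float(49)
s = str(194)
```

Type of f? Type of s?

f is float; s is str

float, str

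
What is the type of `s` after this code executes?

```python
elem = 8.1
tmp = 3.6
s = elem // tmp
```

float // float returns float (floor division preserves float type)

float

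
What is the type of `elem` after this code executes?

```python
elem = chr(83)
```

chr() returns str (single character)

str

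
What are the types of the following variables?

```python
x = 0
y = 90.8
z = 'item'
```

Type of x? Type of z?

x is int; z is str

int, str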